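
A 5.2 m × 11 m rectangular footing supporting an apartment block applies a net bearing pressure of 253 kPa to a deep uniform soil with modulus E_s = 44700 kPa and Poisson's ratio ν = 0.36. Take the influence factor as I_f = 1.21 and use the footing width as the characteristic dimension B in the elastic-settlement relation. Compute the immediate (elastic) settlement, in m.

Immediate (elastic) settlement: S_e = q·B·(1−ν²)/E_s · I_f.
S_e = 253 × 5.2 × (1 − 0.36²) / 44700 × 1.21
    = 253 × 5.2 × 0.8704 / 44700 × 1.21
    = 0.031 m

S_e ≈ 0.031 m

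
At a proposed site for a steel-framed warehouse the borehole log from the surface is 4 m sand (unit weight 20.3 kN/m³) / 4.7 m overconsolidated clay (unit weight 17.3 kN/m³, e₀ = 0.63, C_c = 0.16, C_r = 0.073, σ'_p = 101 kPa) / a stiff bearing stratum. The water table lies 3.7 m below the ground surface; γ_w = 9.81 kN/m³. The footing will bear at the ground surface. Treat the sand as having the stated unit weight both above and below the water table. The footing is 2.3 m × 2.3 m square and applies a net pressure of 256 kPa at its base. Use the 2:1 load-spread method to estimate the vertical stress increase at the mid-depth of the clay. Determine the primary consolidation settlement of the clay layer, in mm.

S_c ≈ 29 mm

Mid-depth of clay below the ground surface: z = 4 + 4.7/2 = 6.35 m.
Total vertical stress at mid-clay: σ_v = 20.3×4 + 17.3×2.35 = 121.86 kPa.
Pore pressure: u = 9.81×(6.35 − 3.7) = 25.997 kPa.
Initial effective stress: σ'_0 = σ_v − u = 121.86 − 25.997 = 95.863 kPa.
Stress increase at mid-clay by the 2:1 spreading method:
Δσ = qBL/((B+z)(L+z)) = 256×2.3×2.3/((2.3+6.35)(2.3+6.35)) = 18.099 kPa
Final effective stress: σ'_f = 95.863 + 18.099 = 113.96 kPa.
σ'_f = 113.96 > σ'_p = 101 kPa, so the stress path crosses the preconsolidation pressure — recompression up to σ'_p, then virgin compression beyond:
S_c = H/(1+e₀)·[C_r·log₁₀(σ'_p/σ'_0) + C_c·log₁₀(σ'_f/σ'_p)]
    = 4.7/1.63 × [0.073×log₁₀(101/95.863) + 0.16×log₁₀(113.96/101)]
    = 2.8834 × [0.0016549 + 0.008389] = 0.02896 m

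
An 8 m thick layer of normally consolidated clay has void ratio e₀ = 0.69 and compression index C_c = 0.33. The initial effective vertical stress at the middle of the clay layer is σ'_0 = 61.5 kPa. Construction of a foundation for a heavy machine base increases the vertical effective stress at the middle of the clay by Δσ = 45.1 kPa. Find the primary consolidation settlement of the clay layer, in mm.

Final effective stress: σ'_f = σ'_0 + Δσ = 61.5 + 45.1 = 106.6 kPa.
Normally consolidated clay, so the full stress increment lies on the virgin compression line:
S_c = C_c·H/(1+e₀)·log₁₀(σ'_f/σ'_0) = 0.33×8/(1+0.69)×log₁₀(106.6/61.5)
    = 1.5621 × 0.23888 = 0.3732 m

S_c ≈ 373 mm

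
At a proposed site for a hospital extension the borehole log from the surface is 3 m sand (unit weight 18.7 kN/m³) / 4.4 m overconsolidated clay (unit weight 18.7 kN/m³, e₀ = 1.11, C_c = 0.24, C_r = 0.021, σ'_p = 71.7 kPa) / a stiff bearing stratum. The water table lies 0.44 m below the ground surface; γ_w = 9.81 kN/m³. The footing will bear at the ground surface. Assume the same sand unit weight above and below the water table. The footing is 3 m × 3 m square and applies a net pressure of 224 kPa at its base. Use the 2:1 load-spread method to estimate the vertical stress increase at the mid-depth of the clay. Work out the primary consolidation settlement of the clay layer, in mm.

Mid-depth of clay below the ground surface: z = 3 + 4.4/2 = 5.2 m.
Total vertical stress at mid-clay: σ_v = 18.7×3 + 18.7×2.2 = 97.24 kPa.
Pore pressure: u = 9.81×(5.2 − 0.44) = 46.696 kPa.
Initial effective stress: σ'_0 = σ_v − u = 97.24 − 46.696 = 50.544 kPa.
Stress increase at mid-clay by the 2:1 spreading method:
Δσ = qBL/((B+z)(L+z)) = 224×3×3/((3+5.2)(3+5.2)) = 29.982 kPa
Final effective stress: σ'_f = 50.544 + 29.982 = 80.526 kPa.
σ'_f = 80.526 > σ'_p = 71.7 kPa, so the stress path crosses the preconsolidation pressure — recompression up to σ'_p, then virgin compression beyond:
S_c = H/(1+e₀)·[C_r·log₁₀(σ'_p/σ'_0) + C_c·log₁₀(σ'_f/σ'_p)]
    = 4.4/2.11 × [0.021×log₁₀(71.7/50.544) + 0.24×log₁₀(80.526/71.7)]
    = 2.0853 × [0.0031888 + 0.0121] = 0.03188 m

S_c ≈ 31.9 mm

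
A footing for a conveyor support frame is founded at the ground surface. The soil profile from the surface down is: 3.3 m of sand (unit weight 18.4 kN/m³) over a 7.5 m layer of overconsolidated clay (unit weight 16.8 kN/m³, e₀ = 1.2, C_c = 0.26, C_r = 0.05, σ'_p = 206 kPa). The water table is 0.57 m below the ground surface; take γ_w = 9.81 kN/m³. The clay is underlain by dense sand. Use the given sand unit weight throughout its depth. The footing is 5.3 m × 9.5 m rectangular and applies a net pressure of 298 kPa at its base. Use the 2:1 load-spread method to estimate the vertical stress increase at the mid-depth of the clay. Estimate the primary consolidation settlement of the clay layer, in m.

S_c ≈ 0.0591 m

Mid-depth of clay below the ground surface: z = 3.3 + 7.5/2 = 7.05 m.
Total vertical stress at mid-clay: σ_v = 18.4×3.3 + 16.8×3.75 = 123.72 kPa.
Pore pressure: u = 9.81×(7.05 − 0.57) = 63.569 kPa.
Initial effective stress: σ'_0 = σ_v − u = 123.72 − 63.569 = 60.151 kPa.
Stress increase at mid-clay by the 2:1 spreading method:
Δσ = qBL/((B+z)(L+z)) = 298×5.3×9.5/((5.3+7.05)(9.5+7.05)) = 73.409 kPa
Final effective stress: σ'_f = 60.151 + 73.409 = 133.56 kPa.
σ'_f = 133.56 ≤ σ'_p = 206 kPa, so the clay remains overconsolidated and only the recompression index applies:
S_c = C_r·H/(1+e₀)·log₁₀(σ'_f/σ'_0) = 0.05×7.5/2.2×log₁₀(133.56/60.151)
    = 0.17046 × 0.34643 = 0.05905 m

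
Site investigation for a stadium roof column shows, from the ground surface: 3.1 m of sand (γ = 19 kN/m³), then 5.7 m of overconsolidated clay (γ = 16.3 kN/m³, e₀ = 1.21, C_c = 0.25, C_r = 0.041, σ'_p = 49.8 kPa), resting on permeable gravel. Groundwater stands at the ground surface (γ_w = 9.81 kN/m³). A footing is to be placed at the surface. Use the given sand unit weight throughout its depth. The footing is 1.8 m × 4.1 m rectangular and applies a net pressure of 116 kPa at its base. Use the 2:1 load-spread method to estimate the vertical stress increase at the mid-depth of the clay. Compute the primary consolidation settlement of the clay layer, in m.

Mid-depth of clay below the ground surface: z = 3.1 + 5.7/2 = 5.95 m.
Total vertical stress at mid-clay: σ_v = 19×3.1 + 16.3×2.85 = 105.36 kPa.
Pore pressure: u = 9.81×(5.95 − 0) = 58.37 kPa.
Initial effective stress: σ'_0 = σ_v − u = 105.36 − 58.37 = 46.99 kPa.
Stress increase at mid-clay by the 2:1 spreading method:
Δσ = qBL/((B+z)(L+z)) = 116×1.8×4.1/((1.8+5.95)(4.1+5.95)) = 10.991 kPa
Final effective stress: σ'_f = 46.99 + 10.991 = 57.981 kPa.
σ'_f = 57.981 > σ'_p = 49.8 kPa, so the stress path crosses the preconsolidation pressure — recompression up to σ'_p, then virgin compression beyond:
S_c = H/(1+e₀)·[C_r·log₁₀(σ'_p/σ'_0) + C_c·log₁₀(σ'_f/σ'_p)]
    = 5.7/2.21 × [0.041×log₁₀(49.8/46.99) + 0.25×log₁₀(57.981/49.8)]
    = 2.5792 × [0.0010342 + 0.016514] = 0.04526 m

S_c ≈ 0.0453 m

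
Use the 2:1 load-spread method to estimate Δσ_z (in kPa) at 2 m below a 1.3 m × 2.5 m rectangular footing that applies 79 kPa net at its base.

Δσ_z ≈ 17.3 kPa

By the 2:1 method the load spreads at 1 horizontal : 2 vertical, so at depth z the loaded area has grown by z in each plan dimension:
Δσ = qBL/((B+z)(L+z)) = 79×1.3×2.5/((1.3+2)(2.5+2)) = 17.29 kPa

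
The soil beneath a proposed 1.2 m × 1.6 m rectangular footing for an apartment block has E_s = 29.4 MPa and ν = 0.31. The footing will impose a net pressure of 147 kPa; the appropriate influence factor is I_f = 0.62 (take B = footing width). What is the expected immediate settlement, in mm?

Immediate (elastic) settlement: S_e = q·B·(1−ν²)/E_s · I_f.
E_s = 29.4 MPa = 29400 kPa.
S_e = 147 × 1.2 × (1 − 0.31²) / 29400 × 0.62
    = 147 × 1.2 × 0.9039 / 29400 × 0.62
    = 0.003363 m = 3.363 mm

S_e ≈ 3.36 mm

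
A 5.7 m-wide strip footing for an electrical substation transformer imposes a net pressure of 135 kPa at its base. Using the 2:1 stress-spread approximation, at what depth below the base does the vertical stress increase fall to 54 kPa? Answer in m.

z ≈ 8.55 m

2:1 spreading — at depth z the loaded area has grown by z in each plan dimension:
qB/(B+z) = Δσ_z ⇒ z = qB/Δσ_z − B = 135×5.7/54 − 5.7 = 8.55 m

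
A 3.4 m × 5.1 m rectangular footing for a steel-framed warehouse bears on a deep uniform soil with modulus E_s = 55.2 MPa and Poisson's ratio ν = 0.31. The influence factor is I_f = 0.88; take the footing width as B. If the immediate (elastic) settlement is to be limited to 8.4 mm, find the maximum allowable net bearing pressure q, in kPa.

q ≈ 171 kPa

E_s = 55.2 MPa = 55200 kPa.
S_e = q·B·(1−ν²)/E_s · I_f  ⇒  q = S_e·E_s / (B·(1−ν²)·I_f).
q = 0.0084 × 55200 / (3.4 × 0.9039 × 0.88) = 171.4 kPa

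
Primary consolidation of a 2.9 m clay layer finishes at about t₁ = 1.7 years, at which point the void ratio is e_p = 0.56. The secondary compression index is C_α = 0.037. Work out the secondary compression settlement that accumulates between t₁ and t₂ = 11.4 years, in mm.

Secondary compression: S_s = C_α·H/(1+e_p)·log₁₀(t₂/t₁)
S_s = 0.037×2.9/(1+0.56)×log₁₀(11.4/1.7)
    = 0.06878 × 0.8265 = 0.05685 m

S_s ≈ 56.8 mm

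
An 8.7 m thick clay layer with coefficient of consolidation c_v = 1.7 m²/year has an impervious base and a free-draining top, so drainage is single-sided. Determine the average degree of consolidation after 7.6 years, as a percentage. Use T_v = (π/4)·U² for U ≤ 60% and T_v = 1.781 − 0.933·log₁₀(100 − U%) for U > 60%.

U ≈ 46.6 %

Drainage path length: H_d = H = 8.7 m (single drainage).
T_v = c_v·t/H_d² = 1.7×7.6/8.7² = 0.1707.
T_v = 0.1707 corresponds to the U ≤ 60% branch:
U = √(4T_v/π) = 0.4662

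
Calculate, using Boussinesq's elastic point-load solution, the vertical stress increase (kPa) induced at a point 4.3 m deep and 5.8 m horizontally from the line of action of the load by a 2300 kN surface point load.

Boussinesq vertical stress below a point load on an elastic half-space:
Δσ_z = 3P/(2πz²) · [1 + (r/z)²]^(−5/2)
r/z = 5.8/4.3 = 1.3488; [1+(r/z)²]^(−5/2) = 0.074924.
Δσ_z = 3×2300/(2π×4.3²) × 0.074924 = 59.393 × 0.074924 = 4.45 kPa

Δσ_z ≈ 4.45 kPa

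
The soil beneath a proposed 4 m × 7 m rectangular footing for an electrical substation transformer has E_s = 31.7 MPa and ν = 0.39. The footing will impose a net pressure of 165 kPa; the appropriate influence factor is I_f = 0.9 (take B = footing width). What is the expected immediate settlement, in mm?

Immediate (elastic) settlement: S_e = q·B·(1−ν²)/E_s · I_f.
E_s = 31.7 MPa = 31700 kPa.
S_e = 165 × 4 × (1 − 0.39²) / 31700 × 0.9
    = 165 × 4 × 0.8479 / 31700 × 0.9
    = 0.01589 m = 15.89 mm

S_e ≈ 15.9 mm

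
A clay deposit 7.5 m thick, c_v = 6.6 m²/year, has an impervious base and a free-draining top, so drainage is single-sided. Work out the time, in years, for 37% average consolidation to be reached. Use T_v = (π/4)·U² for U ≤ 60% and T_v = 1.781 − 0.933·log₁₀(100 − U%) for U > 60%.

t ≈ 0.916 years

Drainage path length: H_d = H = 7.5 m (single drainage).
U ≤ 60%: T_v = (π/4)·U² = (π/4)×0.37² = 0.10752.
t = T_v·H_d²/c_v = 0.10752×7.5²/6.6 = 0.9164 years.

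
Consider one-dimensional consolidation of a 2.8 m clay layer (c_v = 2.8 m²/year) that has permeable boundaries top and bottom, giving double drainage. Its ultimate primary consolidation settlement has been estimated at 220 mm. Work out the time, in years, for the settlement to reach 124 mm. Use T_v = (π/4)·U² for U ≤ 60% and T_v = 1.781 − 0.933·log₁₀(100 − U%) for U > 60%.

t ≈ 0.175 years

Drainage path length: H_d = H/2 = 1.4 m (double drainage).
U = S(t)/S_ult = 124/220 = 0.5636.
U ≤ 60%: T_v = (π/4)·U² = (π/4)×0.56364² = 0.24951.
t = T_v·H_d²/c_v = 0.24951×1.4²/2.8 = 0.1747 years.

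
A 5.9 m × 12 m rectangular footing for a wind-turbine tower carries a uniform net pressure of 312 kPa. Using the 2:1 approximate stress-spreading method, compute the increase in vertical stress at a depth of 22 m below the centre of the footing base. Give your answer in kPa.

Δσ_z ≈ 23.3 kPa

By the 2:1 method the load spreads at 1 horizontal : 2 vertical, so at depth z the loaded area has grown by z in each plan dimension:
Δσ = qBL/((B+z)(L+z)) = 312×5.9×12/((5.9+22)(12+22)) = 23.287 kPa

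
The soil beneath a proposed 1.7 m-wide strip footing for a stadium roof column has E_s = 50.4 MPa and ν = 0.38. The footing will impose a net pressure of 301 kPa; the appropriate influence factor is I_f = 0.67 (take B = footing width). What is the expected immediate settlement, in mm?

S_e ≈ 5.82 mm

Immediate (elastic) settlement: S_e = q·B·(1−ν²)/E_s · I_f.
E_s = 50.4 MPa = 50400 kPa.
S_e = 301 × 1.7 × (1 − 0.38²) / 50400 × 0.67
    = 301 × 1.7 × 0.8556 / 50400 × 0.67
    = 0.00582 m = 5.82 mm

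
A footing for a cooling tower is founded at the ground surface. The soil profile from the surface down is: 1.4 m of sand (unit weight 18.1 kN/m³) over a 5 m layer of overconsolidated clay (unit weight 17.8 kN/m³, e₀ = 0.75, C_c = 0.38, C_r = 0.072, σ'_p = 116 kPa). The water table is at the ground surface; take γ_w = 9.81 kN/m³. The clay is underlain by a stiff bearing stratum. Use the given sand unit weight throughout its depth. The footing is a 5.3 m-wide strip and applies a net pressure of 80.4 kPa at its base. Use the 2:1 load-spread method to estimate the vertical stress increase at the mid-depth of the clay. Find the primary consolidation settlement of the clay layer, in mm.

S_c ≈ 80.7 mm

Mid-depth of clay below the ground surface: z = 1.4 + 5/2 = 3.9 m.
Total vertical stress at mid-clay: σ_v = 18.1×1.4 + 17.8×2.5 = 69.84 kPa.
Pore pressure: u = 9.81×(3.9 − 0) = 38.259 kPa.
Initial effective stress: σ'_0 = σ_v − u = 69.84 − 38.259 = 31.581 kPa.
Stress increase at mid-clay by the 2:1 spreading method:
Δσ = qB/(B+z) = 80.4×5.3/(5.3+3.9) = 46.317 kPa
Final effective stress: σ'_f = 31.581 + 46.317 = 77.898 kPa.
σ'_f = 77.898 ≤ σ'_p = 116 kPa, so the clay remains overconsolidated and only the recompression index applies:
S_c = C_r·H/(1+e₀)·log₁₀(σ'_f/σ'_0) = 0.072×5/1.75×log₁₀(77.898/31.581)
    = 0.20571 × 0.3921 = 0.08066 m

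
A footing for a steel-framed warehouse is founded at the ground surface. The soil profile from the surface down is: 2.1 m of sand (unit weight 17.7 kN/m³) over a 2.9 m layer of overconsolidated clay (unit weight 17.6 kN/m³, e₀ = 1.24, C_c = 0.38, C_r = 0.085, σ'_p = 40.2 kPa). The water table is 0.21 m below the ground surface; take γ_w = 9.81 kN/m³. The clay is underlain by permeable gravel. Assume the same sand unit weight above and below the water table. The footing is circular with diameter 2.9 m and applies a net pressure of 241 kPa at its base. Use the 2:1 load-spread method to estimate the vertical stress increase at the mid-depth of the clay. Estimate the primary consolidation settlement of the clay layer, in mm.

Mid-depth of clay below the ground surface: z = 2.1 + 2.9/2 = 3.55 m.
Total vertical stress at mid-clay: σ_v = 17.7×2.1 + 17.6×1.45 = 62.69 kPa.
Pore pressure: u = 9.81×(3.55 − 0.21) = 32.765 kPa.
Initial effective stress: σ'_0 = σ_v − u = 62.69 − 32.765 = 29.925 kPa.
Stress increase at mid-clay by the 2:1 spreading method:
Δσ ≈ qD²/(D+z)² = 241×2.9²/(2.9+3.55)² = 48.718 kPa
Final effective stress: σ'_f = 29.925 + 48.718 = 78.643 kPa.
σ'_f = 78.643 > σ'_p = 40.2 kPa, so the stress path crosses the preconsolidation pressure — recompression up to σ'_p, then virgin compression beyond:
S_c = H/(1+e₀)·[C_r·log₁₀(σ'_p/σ'_0) + C_c·log₁₀(σ'_f/σ'_p)]
    = 2.9/2.24 × [0.085×log₁₀(40.2/29.925) + 0.38×log₁₀(78.643/40.2)]
    = 1.2946 × [0.010896 + 0.11074] = 0.1575 m

S_c ≈ 157 mm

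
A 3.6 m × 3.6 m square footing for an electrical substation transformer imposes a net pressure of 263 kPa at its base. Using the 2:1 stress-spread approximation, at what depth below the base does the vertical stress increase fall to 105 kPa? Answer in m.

z ≈ 2.1 m

2:1 spreading — at depth z the loaded area has grown by z in each plan dimension:
qB²/(B+z)² = Δσ_z ⇒ z = B(√(q/Δσ_z) − 1) = 3.6×(√(263/105) − 1) = 2.098 m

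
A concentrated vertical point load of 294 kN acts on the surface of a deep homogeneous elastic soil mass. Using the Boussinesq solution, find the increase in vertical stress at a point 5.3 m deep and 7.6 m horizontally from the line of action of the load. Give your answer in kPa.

Boussinesq vertical stress below a point load on an elastic half-space:
Δσ_z = 3P/(2πz²) · [1 + (r/z)²]^(−5/2)
r/z = 7.6/5.3 = 1.434; [1+(r/z)²]^(−5/2) = 0.061239.
Δσ_z = 3×294/(2π×5.3²) × 0.061239 = 4.9973 × 0.061239 = 0.306 kPa

Δσ_z ≈ 0.306 kPa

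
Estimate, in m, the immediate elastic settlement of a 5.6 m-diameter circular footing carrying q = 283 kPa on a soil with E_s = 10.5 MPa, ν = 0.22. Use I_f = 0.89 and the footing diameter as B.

Immediate (elastic) settlement: S_e = q·B·(1−ν²)/E_s · I_f.
E_s = 10.5 MPa = 10500 kPa.
S_e = 283 × 5.6 × (1 − 0.22²) / 10500 × 0.89
    = 283 × 5.6 × 0.9516 / 10500 × 0.89
    = 0.1278 m

S_e ≈ 0.128 m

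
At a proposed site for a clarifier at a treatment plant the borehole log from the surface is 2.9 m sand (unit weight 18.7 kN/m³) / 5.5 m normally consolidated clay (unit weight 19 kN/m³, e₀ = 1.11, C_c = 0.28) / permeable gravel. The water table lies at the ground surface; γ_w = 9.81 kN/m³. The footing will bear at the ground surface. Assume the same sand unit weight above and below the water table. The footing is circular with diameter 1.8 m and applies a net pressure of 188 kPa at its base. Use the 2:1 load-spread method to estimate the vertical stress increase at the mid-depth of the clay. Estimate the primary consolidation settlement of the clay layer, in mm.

Mid-depth of clay below the ground surface: z = 2.9 + 5.5/2 = 5.65 m.
Total vertical stress at mid-clay: σ_v = 18.7×2.9 + 19×2.75 = 106.48 kPa.
Pore pressure: u = 9.81×(5.65 − 0) = 55.427 kPa.
Initial effective stress: σ'_0 = σ_v − u = 106.48 − 55.427 = 51.053 kPa.
Stress increase at mid-clay by the 2:1 spreading method:
Δσ ≈ qD²/(D+z)² = 188×1.8²/(1.8+5.65)² = 10.975 kPa
Final effective stress: σ'_f = σ'_0 + Δσ = 51.053 + 10.975 = 62.028 kPa.
Normally consolidated clay, so the full stress increment lies on the virgin compression line:
S_c = C_c·H/(1+e₀)·log₁₀(σ'_f/σ'_0) = 0.28×5.5/(1+1.11)×log₁₀(62.028/51.053)
    = 0.72986 × 0.084567 = 0.06172 m

S_c ≈ 61.7 mm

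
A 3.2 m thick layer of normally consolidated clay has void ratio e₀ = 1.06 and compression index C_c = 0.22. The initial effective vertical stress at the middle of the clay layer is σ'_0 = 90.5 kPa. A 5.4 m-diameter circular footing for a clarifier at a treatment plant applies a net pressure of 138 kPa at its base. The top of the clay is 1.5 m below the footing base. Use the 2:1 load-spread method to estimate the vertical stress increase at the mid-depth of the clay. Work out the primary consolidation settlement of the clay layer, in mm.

S_c ≈ 71.2 mm

Mid-depth of clay below the footing base: z = 1.5 + 3.2/2 = 3.1 m.
Stress increase at mid-clay by the 2:1 spreading method:
Δσ ≈ qD²/(D+z)² = 138×5.4²/(5.4+3.1)² = 55.697 kPa
Final effective stress: σ'_f = σ'_0 + Δσ = 90.5 + 55.697 = 146.2 kPa.
Normally consolidated clay, so the full stress increment lies on the virgin compression line:
S_c = C_c·H/(1+e₀)·log₁₀(σ'_f/σ'_0) = 0.22×3.2/(1+1.06)×log₁₀(146.2/90.5)
    = 0.34175 × 0.2083 = 0.07119 m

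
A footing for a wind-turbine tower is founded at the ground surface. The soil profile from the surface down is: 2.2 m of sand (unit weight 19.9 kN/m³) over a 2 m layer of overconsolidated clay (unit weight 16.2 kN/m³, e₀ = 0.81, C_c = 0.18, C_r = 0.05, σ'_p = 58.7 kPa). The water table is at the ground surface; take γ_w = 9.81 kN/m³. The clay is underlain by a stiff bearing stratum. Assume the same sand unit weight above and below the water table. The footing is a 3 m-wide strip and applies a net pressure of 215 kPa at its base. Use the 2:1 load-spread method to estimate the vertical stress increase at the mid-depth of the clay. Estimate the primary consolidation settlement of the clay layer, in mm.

Mid-depth of clay below the ground surface: z = 2.2 + 2/2 = 3.2 m.
Total vertical stress at mid-clay: σ_v = 19.9×2.2 + 16.2×1 = 59.98 kPa.
Pore pressure: u = 9.81×(3.2 − 0) = 31.392 kPa.
Initial effective stress: σ'_0 = σ_v − u = 59.98 − 31.392 = 28.588 kPa.
Stress increase at mid-clay by the 2:1 spreading method:
Δσ = qB/(B+z) = 215×3/(3+3.2) = 104.03 kPa
Final effective stress: σ'_f = 28.588 + 104.03 = 132.62 kPa.
σ'_f = 132.62 > σ'_p = 58.7 kPa, so the stress path crosses the preconsolidation pressure — recompression up to σ'_p, then virgin compression beyond:
S_c = H/(1+e₀)·[C_r·log₁₀(σ'_p/σ'_0) + C_c·log₁₀(σ'_f/σ'_p)]
    = 2/1.81 × [0.05×log₁₀(58.7/28.588) + 0.18×log₁₀(132.62/58.7)]
    = 1.105 × [0.015623 + 0.063715] = 0.08767 m

S_c ≈ 87.7 mm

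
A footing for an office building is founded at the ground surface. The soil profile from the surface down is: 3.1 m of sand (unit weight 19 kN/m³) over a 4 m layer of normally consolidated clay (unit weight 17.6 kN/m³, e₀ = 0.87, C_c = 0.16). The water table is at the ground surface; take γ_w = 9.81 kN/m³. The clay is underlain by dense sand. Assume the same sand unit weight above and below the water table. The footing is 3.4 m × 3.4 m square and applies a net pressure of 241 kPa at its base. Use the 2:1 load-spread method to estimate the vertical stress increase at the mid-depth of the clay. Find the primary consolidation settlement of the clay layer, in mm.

S_c ≈ 93.4 mm

Mid-depth of clay below the ground surface: z = 3.1 + 4/2 = 5.1 m.
Total vertical stress at mid-clay: σ_v = 19×3.1 + 17.6×2 = 94.1 kPa.
Pore pressure: u = 9.81×(5.1 − 0) = 50.031 kPa.
Initial effective stress: σ'_0 = σ_v − u = 94.1 − 50.031 = 44.069 kPa.
Stress increase at mid-clay by the 2:1 spreading method:
Δσ = qBL/((B+z)(L+z)) = 241×3.4×3.4/((3.4+5.1)(3.4+5.1)) = 38.56 kPa
Final effective stress: σ'_f = σ'_0 + Δσ = 44.069 + 38.56 = 82.629 kPa.
Normally consolidated clay, so the full stress increment lies on the virgin compression line:
S_c = C_c·H/(1+e₀)·log₁₀(σ'_f/σ'_0) = 0.16×4/(1+0.87)×log₁₀(82.629/44.069)
    = 0.34225 × 0.273 = 0.09343 m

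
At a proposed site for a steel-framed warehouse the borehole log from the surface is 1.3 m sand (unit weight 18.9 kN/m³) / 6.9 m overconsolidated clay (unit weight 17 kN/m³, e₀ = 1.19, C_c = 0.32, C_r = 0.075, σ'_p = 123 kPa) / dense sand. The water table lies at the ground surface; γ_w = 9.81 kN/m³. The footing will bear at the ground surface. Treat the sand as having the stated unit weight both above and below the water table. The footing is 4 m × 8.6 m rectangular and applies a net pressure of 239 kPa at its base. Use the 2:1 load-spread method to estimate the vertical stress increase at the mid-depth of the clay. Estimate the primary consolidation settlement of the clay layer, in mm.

Mid-depth of clay below the ground surface: z = 1.3 + 6.9/2 = 4.75 m.
Total vertical stress at mid-clay: σ_v = 18.9×1.3 + 17×3.45 = 83.22 kPa.
Pore pressure: u = 9.81×(4.75 − 0) = 46.598 kPa.
Initial effective stress: σ'_0 = σ_v − u = 83.22 − 46.598 = 36.622 kPa.
Stress increase at mid-clay by the 2:1 spreading method:
Δσ = qBL/((B+z)(L+z)) = 239×4×8.6/((4+4.75)(8.6+4.75)) = 70.383 kPa
Final effective stress: σ'_f = 36.622 + 70.383 = 107 kPa.
σ'_f = 107 ≤ σ'_p = 123 kPa, so the clay remains overconsolidated and only the recompression index applies:
S_c = C_r·H/(1+e₀)·log₁₀(σ'_f/σ'_0) = 0.075×6.9/2.19×log₁₀(107/36.622)
    = 0.2363 × 0.46564 = 0.11 m

S_c ≈ 110 mm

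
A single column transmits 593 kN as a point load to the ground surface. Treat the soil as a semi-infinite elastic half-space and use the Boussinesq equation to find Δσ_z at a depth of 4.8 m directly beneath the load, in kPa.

Boussinesq vertical stress below a point load on an elastic half-space:
Δσ_z = 3P/(2πz²) · [1 + (r/z)²]^(−5/2)
r/z = 0/4.8 = 0; [1+(r/z)²]^(−5/2) = 1.
Δσ_z = 3×593/(2π×4.8²) × 1 = 12.289 × 1 = 12.29 kPa

Δσ_z ≈ 12.3 kPa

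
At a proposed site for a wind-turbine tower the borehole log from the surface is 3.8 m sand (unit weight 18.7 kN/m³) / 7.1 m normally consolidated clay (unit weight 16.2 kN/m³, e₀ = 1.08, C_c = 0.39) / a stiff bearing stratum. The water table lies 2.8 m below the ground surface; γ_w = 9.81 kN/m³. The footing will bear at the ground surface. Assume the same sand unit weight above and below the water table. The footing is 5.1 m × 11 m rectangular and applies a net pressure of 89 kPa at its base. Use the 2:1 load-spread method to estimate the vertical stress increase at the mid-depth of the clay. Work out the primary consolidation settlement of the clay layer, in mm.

Mid-depth of clay below the ground surface: z = 3.8 + 7.1/2 = 7.35 m.
Total vertical stress at mid-clay: σ_v = 18.7×3.8 + 16.2×3.55 = 128.57 kPa.
Pore pressure: u = 9.81×(7.35 − 2.8) = 44.636 kPa.
Initial effective stress: σ'_0 = σ_v − u = 128.57 − 44.636 = 83.934 kPa.
Stress increase at mid-clay by the 2:1 spreading method:
Δσ = qBL/((B+z)(L+z)) = 89×5.1×11/((5.1+7.35)(11+7.35)) = 21.855 kPa
Final effective stress: σ'_f = σ'_0 + Δσ = 83.934 + 21.855 = 105.79 kPa.
Normally consolidated clay, so the full stress increment lies on the virgin compression line:
S_c = C_c·H/(1+e₀)·log₁₀(σ'_f/σ'_0) = 0.39×7.1/(1+1.08)×log₁₀(105.79/83.934)
    = 1.3313 × 0.10051 = 0.1338 m

S_c ≈ 134 mm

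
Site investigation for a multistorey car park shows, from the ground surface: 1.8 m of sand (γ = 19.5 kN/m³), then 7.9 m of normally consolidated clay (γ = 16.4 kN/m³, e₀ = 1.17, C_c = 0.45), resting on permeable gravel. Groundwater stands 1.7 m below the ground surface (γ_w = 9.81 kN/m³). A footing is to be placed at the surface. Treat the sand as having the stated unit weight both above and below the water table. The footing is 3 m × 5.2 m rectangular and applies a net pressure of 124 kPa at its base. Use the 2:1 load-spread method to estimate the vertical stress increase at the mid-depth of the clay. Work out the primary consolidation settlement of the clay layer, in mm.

Mid-depth of clay below the ground surface: z = 1.8 + 7.9/2 = 5.75 m.
Total vertical stress at mid-clay: σ_v = 19.5×1.8 + 16.4×3.95 = 99.88 kPa.
Pore pressure: u = 9.81×(5.75 − 1.7) = 39.73 kPa.
Initial effective stress: σ'_0 = σ_v − u = 99.88 − 39.73 = 60.15 kPa.
Stress increase at mid-clay by the 2:1 spreading method:
Δσ = qBL/((B+z)(L+z)) = 124×3×5.2/((3+5.75)(5.2+5.75)) = 20.189 kPa
Final effective stress: σ'_f = σ'_0 + Δσ = 60.15 + 20.189 = 80.339 kPa.
Normally consolidated clay, so the full stress increment lies on the virgin compression line:
S_c = C_c·H/(1+e₀)·log₁₀(σ'_f/σ'_0) = 0.45×7.9/(1+1.17)×log₁₀(80.339/60.15)
    = 1.6382 × 0.12569 = 0.2059 m

S_c ≈ 206 mm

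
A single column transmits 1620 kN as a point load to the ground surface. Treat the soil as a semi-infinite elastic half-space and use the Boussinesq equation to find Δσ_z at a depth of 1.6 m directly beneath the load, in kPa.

Δσ_z ≈ 302 kPa

Boussinesq vertical stress below a point load on an elastic half-space:
Δσ_z = 3P/(2πz²) · [1 + (r/z)²]^(−5/2)
r/z = 0/1.6 = 0; [1+(r/z)²]^(−5/2) = 1.
Δσ_z = 3×1620/(2π×1.6²) × 1 = 302.15 × 1 = 302.1 kPa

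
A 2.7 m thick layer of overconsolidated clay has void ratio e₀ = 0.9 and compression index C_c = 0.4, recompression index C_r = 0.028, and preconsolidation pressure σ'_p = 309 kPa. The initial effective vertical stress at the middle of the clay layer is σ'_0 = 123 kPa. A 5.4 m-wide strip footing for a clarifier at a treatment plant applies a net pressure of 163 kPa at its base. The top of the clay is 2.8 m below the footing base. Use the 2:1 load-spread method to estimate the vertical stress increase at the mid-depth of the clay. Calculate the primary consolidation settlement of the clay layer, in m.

Mid-depth of clay below the footing base: z = 2.8 + 2.7/2 = 4.15 m.
Stress increase at mid-clay by the 2:1 spreading method:
Δσ = qB/(B+z) = 163×5.4/(5.4+4.15) = 92.168 kPa
Final effective stress: σ'_f = 123 + 92.168 = 215.17 kPa.
σ'_f = 215.17 ≤ σ'_p = 309 kPa, so the clay remains overconsolidated and only the recompression index applies:
S_c = C_r·H/(1+e₀)·log₁₀(σ'_f/σ'_0) = 0.028×2.7/1.9×log₁₀(215.17/123)
    = 0.039791 × 0.24288 = 0.009664 m

S_c ≈ 0.00966 m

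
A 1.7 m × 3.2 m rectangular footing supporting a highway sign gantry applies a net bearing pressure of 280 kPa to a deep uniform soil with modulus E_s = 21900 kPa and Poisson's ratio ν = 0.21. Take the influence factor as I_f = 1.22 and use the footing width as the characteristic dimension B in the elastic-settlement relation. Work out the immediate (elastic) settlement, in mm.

S_e ≈ 25.3 mm

Immediate (elastic) settlement: S_e = q·B·(1−ν²)/E_s · I_f.
S_e = 280 × 1.7 × (1 − 0.21²) / 21900 × 1.22
    = 280 × 1.7 × 0.9559 / 21900 × 1.22
    = 0.02535 m = 25.35 mm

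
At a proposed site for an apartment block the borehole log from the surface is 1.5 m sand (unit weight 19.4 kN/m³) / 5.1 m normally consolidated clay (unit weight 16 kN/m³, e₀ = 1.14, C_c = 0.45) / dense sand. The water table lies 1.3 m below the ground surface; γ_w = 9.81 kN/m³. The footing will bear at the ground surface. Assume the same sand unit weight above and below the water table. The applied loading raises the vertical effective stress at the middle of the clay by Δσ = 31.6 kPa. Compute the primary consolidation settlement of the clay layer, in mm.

Mid-depth of clay below the ground surface: z = 1.5 + 5.1/2 = 4.05 m.
Total vertical stress at mid-clay: σ_v = 19.4×1.5 + 16×2.55 = 69.9 kPa.
Pore pressure: u = 9.81×(4.05 − 1.3) = 26.978 kPa.
Initial effective stress: σ'_0 = σ_v − u = 69.9 − 26.978 = 42.922 kPa.
Final effective stress: σ'_f = σ'_0 + Δσ = 42.922 + 31.6 = 74.522 kPa.
Normally consolidated clay, so the full stress increment lies on the virgin compression line:
S_c = C_c·H/(1+e₀)·log₁₀(σ'_f/σ'_0) = 0.45×5.1/(1+1.14)×log₁₀(74.522/42.922)
    = 1.0724 × 0.2396 = 0.2569 m

S_c ≈ 257 mm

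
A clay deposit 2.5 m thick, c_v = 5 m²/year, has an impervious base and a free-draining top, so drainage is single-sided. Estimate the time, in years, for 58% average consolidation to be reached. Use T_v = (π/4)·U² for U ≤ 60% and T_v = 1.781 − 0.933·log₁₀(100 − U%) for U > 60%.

Drainage path length: H_d = H = 2.5 m (single drainage).
U ≤ 60%: T_v = (π/4)·U² = (π/4)×0.58² = 0.26421.
t = T_v·H_d²/c_v = 0.26421×2.5²/5 = 0.3303 years.

t ≈ 0.33 years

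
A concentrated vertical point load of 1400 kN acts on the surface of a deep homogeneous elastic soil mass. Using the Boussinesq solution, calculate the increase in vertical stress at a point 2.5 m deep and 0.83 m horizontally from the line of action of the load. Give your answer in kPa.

Boussinesq vertical stress below a point load on an elastic half-space:
Δσ_z = 3P/(2πz²) · [1 + (r/z)²]^(−5/2)
r/z = 0.83/2.5 = 0.332; [1+(r/z)²]^(−5/2) = 0.76997.
Δσ_z = 3×1400/(2π×2.5²) × 0.76997 = 106.95 × 0.76997 = 82.35 kPa

Δσ_z ≈ 82.3 kPa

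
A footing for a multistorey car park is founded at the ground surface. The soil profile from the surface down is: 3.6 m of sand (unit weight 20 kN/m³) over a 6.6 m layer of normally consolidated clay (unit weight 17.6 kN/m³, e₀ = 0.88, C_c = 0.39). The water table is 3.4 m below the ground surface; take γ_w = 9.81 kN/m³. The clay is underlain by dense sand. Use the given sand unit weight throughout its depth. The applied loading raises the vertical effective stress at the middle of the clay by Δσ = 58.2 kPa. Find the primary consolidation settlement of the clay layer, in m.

Mid-depth of clay below the ground surface: z = 3.6 + 6.6/2 = 6.9 m.
Total vertical stress at mid-clay: σ_v = 20×3.6 + 17.6×3.3 = 130.08 kPa.
Pore pressure: u = 9.81×(6.9 − 3.4) = 34.335 kPa.
Initial effective stress: σ'_0 = σ_v − u = 130.08 − 34.335 = 95.745 kPa.
Final effective stress: σ'_f = σ'_0 + Δσ = 95.745 + 58.2 = 153.94 kPa.
Normally consolidated clay, so the full stress increment lies on the virgin compression line:
S_c = C_c·H/(1+e₀)·log₁₀(σ'_f/σ'_0) = 0.39×6.6/(1+0.88)×log₁₀(153.94/95.745)
    = 1.3691 × 0.20624 = 0.2824 m

S_c ≈ 0.282 m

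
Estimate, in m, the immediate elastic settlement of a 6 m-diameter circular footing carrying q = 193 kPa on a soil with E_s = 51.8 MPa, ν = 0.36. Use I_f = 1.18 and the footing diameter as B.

S_e ≈ 0.023 m

Immediate (elastic) settlement: S_e = q·B·(1−ν²)/E_s · I_f.
E_s = 51.8 MPa = 51800 kPa.
S_e = 193 × 6 × (1 − 0.36²) / 51800 × 1.18
    = 193 × 6 × 0.8704 / 51800 × 1.18
    = 0.02296 m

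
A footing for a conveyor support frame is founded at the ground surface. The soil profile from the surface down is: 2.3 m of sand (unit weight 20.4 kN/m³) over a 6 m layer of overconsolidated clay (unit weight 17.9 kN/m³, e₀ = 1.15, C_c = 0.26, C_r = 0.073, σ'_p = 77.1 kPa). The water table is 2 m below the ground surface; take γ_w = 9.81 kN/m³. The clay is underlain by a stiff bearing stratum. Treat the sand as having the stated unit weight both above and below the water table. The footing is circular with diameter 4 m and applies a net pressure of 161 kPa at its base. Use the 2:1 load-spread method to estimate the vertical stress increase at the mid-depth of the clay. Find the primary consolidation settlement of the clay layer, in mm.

S_c ≈ 86.5 mm

Mid-depth of clay below the ground surface: z = 2.3 + 6/2 = 5.3 m.
Total vertical stress at mid-clay: σ_v = 20.4×2.3 + 17.9×3 = 100.62 kPa.
Pore pressure: u = 9.81×(5.3 − 2) = 32.373 kPa.
Initial effective stress: σ'_0 = σ_v − u = 100.62 − 32.373 = 68.247 kPa.
Stress increase at mid-clay by the 2:1 spreading method:
Δσ ≈ qD²/(D+z)² = 161×4²/(4+5.3)² = 29.784 kPa
Final effective stress: σ'_f = 68.247 + 29.784 = 98.031 kPa.
σ'_f = 98.031 > σ'_p = 77.1 kPa, so the stress path crosses the preconsolidation pressure — recompression up to σ'_p, then virgin compression beyond:
S_c = H/(1+e₀)·[C_r·log₁₀(σ'_p/σ'_0) + C_c·log₁₀(σ'_f/σ'_p)]
    = 6/2.15 × [0.073×log₁₀(77.1/68.247) + 0.26×log₁₀(98.031/77.1)]
    = 2.7907 × [0.0038669 + 0.02712] = 0.08648 m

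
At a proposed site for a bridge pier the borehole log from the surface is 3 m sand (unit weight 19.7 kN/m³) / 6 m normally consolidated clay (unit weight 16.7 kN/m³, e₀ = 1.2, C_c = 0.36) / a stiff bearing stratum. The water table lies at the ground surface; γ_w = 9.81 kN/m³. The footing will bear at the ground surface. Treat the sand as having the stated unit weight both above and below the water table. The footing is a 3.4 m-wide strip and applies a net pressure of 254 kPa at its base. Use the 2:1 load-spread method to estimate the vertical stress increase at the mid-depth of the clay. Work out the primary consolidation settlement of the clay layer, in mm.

Mid-depth of clay below the ground surface: z = 3 + 6/2 = 6 m.
Total vertical stress at mid-clay: σ_v = 19.7×3 + 16.7×3 = 109.2 kPa.
Pore pressure: u = 9.81×(6 − 0) = 58.86 kPa.
Initial effective stress: σ'_0 = σ_v − u = 109.2 − 58.86 = 50.34 kPa.
Stress increase at mid-clay by the 2:1 spreading method:
Δσ = qB/(B+z) = 254×3.4/(3.4+6) = 91.872 kPa
Final effective stress: σ'_f = σ'_0 + Δσ = 50.34 + 91.872 = 142.21 kPa.
Normally consolidated clay, so the full stress increment lies on the virgin compression line:
S_c = C_c·H/(1+e₀)·log₁₀(σ'_f/σ'_0) = 0.36×6/(1+1.2)×log₁₀(142.21/50.34)
    = 0.98182 × 0.45102 = 0.4428 m

S_c ≈ 443 mm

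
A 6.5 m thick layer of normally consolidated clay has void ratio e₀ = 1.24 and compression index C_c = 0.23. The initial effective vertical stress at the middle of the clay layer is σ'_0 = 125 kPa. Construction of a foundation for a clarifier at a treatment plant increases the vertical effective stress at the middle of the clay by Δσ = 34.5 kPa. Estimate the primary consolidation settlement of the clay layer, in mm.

S_c ≈ 70.6 mm

Final effective stress: σ'_f = σ'_0 + Δσ = 125 + 34.5 = 159.5 kPa.
Normally consolidated clay, so the full stress increment lies on the virgin compression line:
S_c = C_c·H/(1+e₀)·log₁₀(σ'_f/σ'_0) = 0.23×6.5/(1+1.24)×log₁₀(159.5/125)
    = 0.66741 × 0.10585 = 0.07065 m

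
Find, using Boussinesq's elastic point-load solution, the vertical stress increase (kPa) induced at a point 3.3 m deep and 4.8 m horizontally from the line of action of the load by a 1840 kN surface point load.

Δσ_z ≈ 4.71 kPa

Boussinesq vertical stress below a point load on an elastic half-space:
Δσ_z = 3P/(2πz²) · [1 + (r/z)²]^(−5/2)
r/z = 4.8/3.3 = 1.4545; [1+(r/z)²]^(−5/2) = 0.058359.
Δσ_z = 3×1840/(2π×3.3²) × 0.058359 = 80.674 × 0.058359 = 4.708 kPa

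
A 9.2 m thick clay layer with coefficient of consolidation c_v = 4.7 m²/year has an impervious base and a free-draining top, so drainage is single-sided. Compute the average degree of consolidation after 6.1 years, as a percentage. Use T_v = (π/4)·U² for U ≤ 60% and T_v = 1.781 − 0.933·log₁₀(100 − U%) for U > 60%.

U ≈ 64.9 %

Drainage path length: H_d = H = 9.2 m (single drainage).
T_v = c_v·t/H_d² = 4.7×6.1/9.2² = 0.33873.
T_v = 0.33873 corresponds to the U > 60% branch:
U = 1 − 10^((1.781 − T_v)/0.933)/100 = 0.6486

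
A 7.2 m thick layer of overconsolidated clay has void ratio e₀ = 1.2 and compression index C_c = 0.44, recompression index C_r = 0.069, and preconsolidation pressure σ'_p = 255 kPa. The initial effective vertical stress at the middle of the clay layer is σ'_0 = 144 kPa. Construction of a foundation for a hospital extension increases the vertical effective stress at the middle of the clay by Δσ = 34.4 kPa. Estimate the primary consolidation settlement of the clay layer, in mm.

S_c ≈ 21 mm

Final effective stress: σ'_f = 144 + 34.4 = 178.4 kPa.
σ'_f = 178.4 ≤ σ'_p = 255 kPa, so the clay remains overconsolidated and only the recompression index applies:
S_c = C_r·H/(1+e₀)·log₁₀(σ'_f/σ'_0) = 0.069×7.2/2.2×log₁₀(178.4/144)
    = 0.22582 × 0.093032 = 0.02101 m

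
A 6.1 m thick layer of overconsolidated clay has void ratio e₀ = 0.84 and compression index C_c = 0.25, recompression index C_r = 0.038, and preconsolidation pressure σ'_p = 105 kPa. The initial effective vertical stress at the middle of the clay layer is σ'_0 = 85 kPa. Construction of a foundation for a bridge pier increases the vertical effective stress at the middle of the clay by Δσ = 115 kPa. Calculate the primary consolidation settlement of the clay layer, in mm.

S_c ≈ 243 mm

Final effective stress: σ'_f = 85 + 115 = 200 kPa.
σ'_f = 200 > σ'_p = 105 kPa, so the stress path crosses the preconsolidation pressure — recompression up to σ'_p, then virgin compression beyond:
S_c = H/(1+e₀)·[C_r·log₁₀(σ'_p/σ'_0) + C_c·log₁₀(σ'_f/σ'_p)]
    = 6.1/1.84 × [0.038×log₁₀(105/85) + 0.25×log₁₀(200/105)]
    = 3.3152 × [0.0034873 + 0.06996] = 0.2435 m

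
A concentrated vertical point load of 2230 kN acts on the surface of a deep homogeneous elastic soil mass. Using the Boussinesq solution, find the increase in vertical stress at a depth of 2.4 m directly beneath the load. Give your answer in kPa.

Boussinesq vertical stress below a point load on an elastic half-space:
Δσ_z = 3P/(2πz²) · [1 + (r/z)²]^(−5/2)
r/z = 0/2.4 = 0; [1+(r/z)²]^(−5/2) = 1.
Δσ_z = 3×2230/(2π×2.4²) × 1 = 184.85 × 1 = 184.8 kPa

Δσ_z ≈ 185 kPa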